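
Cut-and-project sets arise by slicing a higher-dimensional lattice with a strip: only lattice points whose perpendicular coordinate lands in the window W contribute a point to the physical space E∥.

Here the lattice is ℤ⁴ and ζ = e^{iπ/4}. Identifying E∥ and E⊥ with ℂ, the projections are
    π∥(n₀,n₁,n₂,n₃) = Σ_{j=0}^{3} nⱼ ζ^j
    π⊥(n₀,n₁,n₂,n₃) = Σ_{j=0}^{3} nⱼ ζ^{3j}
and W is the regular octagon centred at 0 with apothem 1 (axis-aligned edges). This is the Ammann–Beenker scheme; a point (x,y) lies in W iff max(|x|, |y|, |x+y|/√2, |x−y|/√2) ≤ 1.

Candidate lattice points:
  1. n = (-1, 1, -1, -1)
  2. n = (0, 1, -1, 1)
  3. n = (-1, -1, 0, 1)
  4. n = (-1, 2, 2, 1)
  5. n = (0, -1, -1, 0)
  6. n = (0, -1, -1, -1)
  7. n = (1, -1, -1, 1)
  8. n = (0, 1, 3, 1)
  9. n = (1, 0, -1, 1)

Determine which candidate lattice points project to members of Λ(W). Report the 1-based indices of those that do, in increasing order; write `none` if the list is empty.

3, 5, 6

Internal map: ζ^{3j} for j=0..3 gives (1,0), (−√2/2,√2/2), (0,−1), (√2/2,√2/2).
#1 (-1, 1, -1, -1): internal (-2.41421, 1.00000); octagon support 2.41421 vs apothem 1 → ∉ W
#2 (0, 1, -1, 1): internal (0.00000, 2.41421); octagon support 2.41421 vs apothem 1 → ∉ W
#3 (-1, -1, 0, 1): internal (0.41421, 0.00000); octagon support 0.41421 vs apothem 1 → ∈ W
#4 (-1, 2, 2, 1): internal (-1.70711, 0.12132); octagon support 1.70711 vs apothem 1 → ∉ W
#5 (0, -1, -1, 0): internal (0.70711, 0.29289); octagon support 0.70711 vs apothem 1 → ∈ W
#6 (0, -1, -1, -1): internal (0.00000, -0.41421); octagon support 0.41421 vs apothem 1 → ∈ W
#7 (1, -1, -1, 1): internal (2.41421, 1.00000); octagon support 2.41421 vs apothem 1 → ∉ W
#8 (0, 1, 3, 1): internal (0.00000, -1.58579); octagon support 1.58579 vs apothem 1 → ∉ W
#9 (1, 0, -1, 1): internal (1.70711, 1.70711); octagon support 2.41421 vs apothem 1 → ∉ W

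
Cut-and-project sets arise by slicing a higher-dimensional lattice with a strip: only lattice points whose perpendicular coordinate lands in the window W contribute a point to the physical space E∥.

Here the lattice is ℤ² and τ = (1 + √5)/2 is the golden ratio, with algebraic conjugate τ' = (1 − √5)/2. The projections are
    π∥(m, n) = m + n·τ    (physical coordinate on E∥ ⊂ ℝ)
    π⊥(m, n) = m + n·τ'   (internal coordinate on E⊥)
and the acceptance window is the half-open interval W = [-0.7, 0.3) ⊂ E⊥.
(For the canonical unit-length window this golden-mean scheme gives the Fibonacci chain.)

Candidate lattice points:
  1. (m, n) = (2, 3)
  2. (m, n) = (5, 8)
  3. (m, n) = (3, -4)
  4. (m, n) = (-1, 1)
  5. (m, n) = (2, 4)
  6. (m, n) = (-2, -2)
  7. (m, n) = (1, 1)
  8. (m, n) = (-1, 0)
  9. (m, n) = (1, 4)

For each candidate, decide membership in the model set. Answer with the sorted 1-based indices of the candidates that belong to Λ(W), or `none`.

τ' = (1−√5)/2 ≈ -0.618034.
candidate 1: (m,n)=(2,3) → π∥ = 2+3·τ ≈ 6.854102, π⊥ = 2+3·τ' ≈ 0.145898 ∈ [-0.7, 0.3) ⇒ IN Λ
candidate 2: (m,n)=(5,8) → π∥ = 5+8·τ ≈ 17.944272, π⊥ = 5+8·τ' ≈ 0.055728 ∈ [-0.7, 0.3) ⇒ IN Λ
candidate 3: (m,n)=(3,-4) → π∥ = 3-4·τ ≈ -3.472136, π⊥ = 3-4·τ' ≈ 5.472136 ∉ [-0.7, 0.3) ⇒ out
candidate 4: (m,n)=(-1,1) → π∥ = -1+1·τ ≈ 0.618034, π⊥ = -1+1·τ' ≈ -1.618034 ∉ [-0.7, 0.3) ⇒ out
candidate 5: (m,n)=(2,4) → π∥ = 2+4·τ ≈ 8.472136, π⊥ = 2+4·τ' ≈ -0.472136 ∈ [-0.7, 0.3) ⇒ IN Λ
candidate 6: (m,n)=(-2,-2) → π∥ = -2-2·τ ≈ -5.236068, π⊥ = -2-2·τ' ≈ -0.763932 ∉ [-0.7, 0.3) ⇒ out
candidate 7: (m,n)=(1,1) → π∥ = 1+1·τ ≈ 2.618034, π⊥ = 1+1·τ' ≈ 0.381966 ∉ [-0.7, 0.3) ⇒ out
candidate 8: (m,n)=(-1,0) → π∥ = -1+0·τ ≈ -1.000000, π⊥ = -1+0·τ' ≈ -1.000000 ∉ [-0.7, 0.3) ⇒ out
candidate 9: (m,n)=(1,4) → π∥ = 1+4·τ ≈ 7.472136, π⊥ = 1+4·τ' ≈ -1.472136 ∉ [-0.7, 0.3) ⇒ out

1, 2, 5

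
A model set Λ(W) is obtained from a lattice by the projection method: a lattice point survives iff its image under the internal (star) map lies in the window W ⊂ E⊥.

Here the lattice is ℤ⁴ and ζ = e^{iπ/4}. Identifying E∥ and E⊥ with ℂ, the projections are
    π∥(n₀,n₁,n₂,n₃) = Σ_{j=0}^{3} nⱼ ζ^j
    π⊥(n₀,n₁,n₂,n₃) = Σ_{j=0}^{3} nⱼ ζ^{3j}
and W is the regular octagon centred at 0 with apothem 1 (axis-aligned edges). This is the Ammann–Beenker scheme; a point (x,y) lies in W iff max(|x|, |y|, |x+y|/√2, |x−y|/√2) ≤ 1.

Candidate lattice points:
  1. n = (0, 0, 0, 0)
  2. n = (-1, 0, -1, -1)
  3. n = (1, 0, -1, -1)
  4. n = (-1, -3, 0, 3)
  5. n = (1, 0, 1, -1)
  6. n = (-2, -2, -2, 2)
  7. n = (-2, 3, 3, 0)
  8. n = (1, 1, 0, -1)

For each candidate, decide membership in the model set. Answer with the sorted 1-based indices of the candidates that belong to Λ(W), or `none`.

With ζ = e^{iπ/4} the internal vectors are ζ^0,ζ^3,ζ^6,ζ^9.
candidate 1: n = (0, 0, 0, 0) → π⊥ ≈ (+0.00000, +0.00000); max(|x|,|y|,|x±y|/√2) = 0.00000 ≤ 1 ⇒ ∈ W
candidate 2: n = (-1, 0, -1, -1) → π⊥ ≈ (-1.70711, +0.29289); max(|x|,|y|,|x±y|/√2) = 1.70711 > 1 ⇒ ∉ W
candidate 3: n = (1, 0, -1, -1) → π⊥ ≈ (+0.29289, +0.29289); max(|x|,|y|,|x±y|/√2) = 0.41421 ≤ 1 ⇒ ∈ W
candidate 4: n = (-1, -3, 0, 3) → π⊥ ≈ (+3.24264, +0.00000); max(|x|,|y|,|x±y|/√2) = 3.24264 > 1 ⇒ ∉ W
candidate 5: n = (1, 0, 1, -1) → π⊥ ≈ (+0.29289, -1.70711); max(|x|,|y|,|x±y|/√2) = 1.70711 > 1 ⇒ ∉ W
candidate 6: n = (-2, -2, -2, 2) → π⊥ ≈ (+0.82843, +2.00000); max(|x|,|y|,|x±y|/√2) = 2.00000 > 1 ⇒ ∉ W
candidate 7: n = (-2, 3, 3, 0) → π⊥ ≈ (-4.12132, -0.87868); max(|x|,|y|,|x±y|/√2) = 4.12132 > 1 ⇒ ∉ W
candidate 8: n = (1, 1, 0, -1) → π⊥ ≈ (-0.41421, +0.00000); max(|x|,|y|,|x±y|/√2) = 0.41421 ≤ 1 ⇒ ∈ W

1, 3, 8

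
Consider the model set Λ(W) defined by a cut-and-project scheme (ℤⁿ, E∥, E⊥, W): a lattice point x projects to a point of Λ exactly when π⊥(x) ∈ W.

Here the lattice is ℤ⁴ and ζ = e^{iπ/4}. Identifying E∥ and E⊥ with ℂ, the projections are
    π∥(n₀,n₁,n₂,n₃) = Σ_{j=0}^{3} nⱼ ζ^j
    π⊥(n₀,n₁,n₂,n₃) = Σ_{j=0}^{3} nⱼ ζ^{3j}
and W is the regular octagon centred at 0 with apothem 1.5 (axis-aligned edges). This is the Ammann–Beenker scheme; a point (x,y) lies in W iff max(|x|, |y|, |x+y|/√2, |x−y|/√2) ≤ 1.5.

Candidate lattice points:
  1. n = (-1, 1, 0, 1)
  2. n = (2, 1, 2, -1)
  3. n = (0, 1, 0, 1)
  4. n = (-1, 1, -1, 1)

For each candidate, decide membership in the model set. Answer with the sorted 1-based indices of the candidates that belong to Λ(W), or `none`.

With ζ = e^{iπ/4} the internal vectors are ζ^0,ζ^3,ζ^6,ζ^9.
#1 (-1, 1, 0, 1): internal (-1.00000, 1.41421); octagon support 1.70711 vs apothem 1.5 → ∉ W
#2 (2, 1, 2, -1): internal (0.58579, -2.00000); octagon support 2.00000 vs apothem 1.5 → ∉ W
#3 (0, 1, 0, 1): internal (0.00000, 1.41421); octagon support 1.41421 vs apothem 1.5 → ∈ W
#4 (-1, 1, -1, 1): internal (-1.00000, 2.41421); octagon support 2.41421 vs apothem 1.5 → ∉ W

3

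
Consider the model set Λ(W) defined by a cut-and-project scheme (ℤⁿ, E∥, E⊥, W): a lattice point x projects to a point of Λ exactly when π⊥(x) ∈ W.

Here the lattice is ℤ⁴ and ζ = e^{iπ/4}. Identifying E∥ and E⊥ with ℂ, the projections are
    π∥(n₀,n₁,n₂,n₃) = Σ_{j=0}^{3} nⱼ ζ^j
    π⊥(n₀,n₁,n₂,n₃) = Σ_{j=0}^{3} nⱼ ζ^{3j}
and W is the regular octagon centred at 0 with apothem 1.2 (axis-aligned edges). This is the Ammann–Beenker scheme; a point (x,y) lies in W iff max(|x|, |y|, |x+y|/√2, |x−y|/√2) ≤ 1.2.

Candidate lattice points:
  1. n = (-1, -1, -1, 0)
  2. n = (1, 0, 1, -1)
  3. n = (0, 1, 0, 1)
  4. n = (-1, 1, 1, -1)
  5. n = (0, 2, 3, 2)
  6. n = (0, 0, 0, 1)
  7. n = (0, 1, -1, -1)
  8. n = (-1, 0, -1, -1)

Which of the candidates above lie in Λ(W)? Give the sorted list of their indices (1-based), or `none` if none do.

π⊥(n) = n₀ + n₁ζ³ + n₂ζ⁶ + n₃ζ⁹ where ζ = e^{iπ/4}.
candidate 1: n = (-1, -1, -1, 0) → π⊥ ≈ (-0.2929, +0.2929); max(|x|,|y|,|x±y|/√2) = 0.4142 ≤ 1.2 ⇒ ∈ W
candidate 2: n = (1, 0, 1, -1) → π⊥ ≈ (+0.2929, -1.7071); max(|x|,|y|,|x±y|/√2) = 1.7071 > 1.2 ⇒ ∉ W
candidate 3: n = (0, 1, 0, 1) → π⊥ ≈ (+0.0000, +1.4142); max(|x|,|y|,|x±y|/√2) = 1.4142 > 1.2 ⇒ ∉ W
candidate 4: n = (-1, 1, 1, -1) → π⊥ ≈ (-2.4142, -1.0000); max(|x|,|y|,|x±y|/√2) = 2.4142 > 1.2 ⇒ ∉ W
candidate 5: n = (0, 2, 3, 2) → π⊥ ≈ (+0.0000, -0.1716); max(|x|,|y|,|x±y|/√2) = 0.1716 ≤ 1.2 ⇒ ∈ W
candidate 6: n = (0, 0, 0, 1) → π⊥ ≈ (+0.7071, +0.7071); max(|x|,|y|,|x±y|/√2) = 1.0000 ≤ 1.2 ⇒ ∈ W
candidate 7: n = (0, 1, -1, -1) → π⊥ ≈ (-1.4142, +1.0000); max(|x|,|y|,|x±y|/√2) = 1.7071 > 1.2 ⇒ ∉ W
candidate 8: n = (-1, 0, -1, -1) → π⊥ ≈ (-1.7071, +0.2929); max(|x|,|y|,|x±y|/√2) = 1.7071 > 1.2 ⇒ ∉ W

1, 5, 6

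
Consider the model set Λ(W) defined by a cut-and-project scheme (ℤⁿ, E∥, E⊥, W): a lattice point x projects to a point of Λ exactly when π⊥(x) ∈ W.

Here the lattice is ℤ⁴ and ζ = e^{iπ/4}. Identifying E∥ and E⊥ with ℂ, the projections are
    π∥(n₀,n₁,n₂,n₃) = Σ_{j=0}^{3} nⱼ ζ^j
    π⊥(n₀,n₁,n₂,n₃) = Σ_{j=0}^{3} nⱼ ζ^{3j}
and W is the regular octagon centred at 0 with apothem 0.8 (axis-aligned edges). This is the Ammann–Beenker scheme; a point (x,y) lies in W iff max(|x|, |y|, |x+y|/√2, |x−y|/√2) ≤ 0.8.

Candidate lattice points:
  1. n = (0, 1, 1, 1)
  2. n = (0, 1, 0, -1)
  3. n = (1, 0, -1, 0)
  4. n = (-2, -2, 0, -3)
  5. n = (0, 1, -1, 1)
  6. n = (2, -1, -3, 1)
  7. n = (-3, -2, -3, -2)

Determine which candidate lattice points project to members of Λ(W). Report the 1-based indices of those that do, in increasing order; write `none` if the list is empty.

1

With ζ = e^{iπ/4} the internal vectors are ζ^0,ζ^3,ζ^6,ζ^9.
candidate 1: n = (0, 1, 1, 1) → π⊥ ≈ (+0.00000, +0.41421); max(|x|,|y|,|x±y|/√2) = 0.41421 ≤ 0.8 ⇒ ∈ W
candidate 2: n = (0, 1, 0, -1) → π⊥ ≈ (-1.41421, +0.00000); max(|x|,|y|,|x±y|/√2) = 1.41421 > 0.8 ⇒ ∉ W
candidate 3: n = (1, 0, -1, 0) → π⊥ ≈ (+1.00000, +1.00000); max(|x|,|y|,|x±y|/√2) = 1.41421 > 0.8 ⇒ ∉ W
candidate 4: n = (-2, -2, 0, -3) → π⊥ ≈ (-2.70711, -3.53553); max(|x|,|y|,|x±y|/√2) = 4.41421 > 0.8 ⇒ ∉ W
candidate 5: n = (0, 1, -1, 1) → π⊥ ≈ (+0.00000, +2.41421); max(|x|,|y|,|x±y|/√2) = 2.41421 > 0.8 ⇒ ∉ W
candidate 6: n = (2, -1, -3, 1) → π⊥ ≈ (+3.41421, +3.00000); max(|x|,|y|,|x±y|/√2) = 4.53553 > 0.8 ⇒ ∉ W
candidate 7: n = (-3, -2, -3, -2) → π⊥ ≈ (-3.00000, +0.17157); max(|x|,|y|,|x±y|/√2) = 3.00000 > 0.8 ⇒ ∉ W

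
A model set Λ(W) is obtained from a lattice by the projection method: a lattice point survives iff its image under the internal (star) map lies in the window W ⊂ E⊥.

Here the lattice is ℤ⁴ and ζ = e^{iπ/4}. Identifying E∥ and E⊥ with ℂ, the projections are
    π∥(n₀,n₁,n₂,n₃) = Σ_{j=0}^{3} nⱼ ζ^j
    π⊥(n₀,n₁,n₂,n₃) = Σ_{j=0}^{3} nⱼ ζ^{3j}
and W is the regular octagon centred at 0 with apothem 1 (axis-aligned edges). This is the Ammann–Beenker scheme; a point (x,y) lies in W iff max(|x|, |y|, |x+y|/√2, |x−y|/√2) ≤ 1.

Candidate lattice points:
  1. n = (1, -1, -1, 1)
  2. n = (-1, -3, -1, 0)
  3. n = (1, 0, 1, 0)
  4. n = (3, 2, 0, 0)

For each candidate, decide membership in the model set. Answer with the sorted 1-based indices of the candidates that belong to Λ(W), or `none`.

Internal map: ζ^{3j} for j=0..3 gives (1,0), (−√2/2,√2/2), (0,−1), (√2/2,√2/2).
#1 (1, -1, -1, 1): internal (2.41421, 1.00000); octagon support 2.41421 vs apothem 1 → ∉ W
#2 (-1, -3, -1, 0): internal (1.12132, -1.12132); octagon support 1.58579 vs apothem 1 → ∉ W
#3 (1, 0, 1, 0): internal (1.00000, -1.00000); octagon support 1.41421 vs apothem 1 → ∉ W
#4 (3, 2, 0, 0): internal (1.58579, 1.41421); octagon support 2.12132 vs apothem 1 → ∉ W

none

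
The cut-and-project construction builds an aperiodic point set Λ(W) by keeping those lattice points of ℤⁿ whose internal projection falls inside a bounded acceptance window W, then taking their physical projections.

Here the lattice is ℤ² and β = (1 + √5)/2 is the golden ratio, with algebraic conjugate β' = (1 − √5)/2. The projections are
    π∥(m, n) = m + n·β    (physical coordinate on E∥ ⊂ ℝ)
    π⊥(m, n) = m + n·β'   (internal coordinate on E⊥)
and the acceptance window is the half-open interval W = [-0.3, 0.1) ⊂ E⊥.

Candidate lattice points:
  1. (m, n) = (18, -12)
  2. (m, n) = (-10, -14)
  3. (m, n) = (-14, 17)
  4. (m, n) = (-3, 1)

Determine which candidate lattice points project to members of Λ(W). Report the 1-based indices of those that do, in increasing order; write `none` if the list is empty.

none

Numerically β ≈ 1.618034 and β' = −1/β ≈ -0.618034.
#1 (18,-12): internal coord 18 + (-12)·β' = +25.416408; +25.416408 ∉ [-0.3, 0.1) → out
#2 (-10,-14): internal coord -10 + (-14)·β' = -1.347524; -1.347524 ∉ [-0.3, 0.1) → out
#3 (-14,17): internal coord -14 + (17)·β' = -24.506578; -24.506578 ∉ [-0.3, 0.1) → out
#4 (-3,1): internal coord -3 + (1)·β' = -3.618034; -3.618034 ∉ [-0.3, 0.1) → out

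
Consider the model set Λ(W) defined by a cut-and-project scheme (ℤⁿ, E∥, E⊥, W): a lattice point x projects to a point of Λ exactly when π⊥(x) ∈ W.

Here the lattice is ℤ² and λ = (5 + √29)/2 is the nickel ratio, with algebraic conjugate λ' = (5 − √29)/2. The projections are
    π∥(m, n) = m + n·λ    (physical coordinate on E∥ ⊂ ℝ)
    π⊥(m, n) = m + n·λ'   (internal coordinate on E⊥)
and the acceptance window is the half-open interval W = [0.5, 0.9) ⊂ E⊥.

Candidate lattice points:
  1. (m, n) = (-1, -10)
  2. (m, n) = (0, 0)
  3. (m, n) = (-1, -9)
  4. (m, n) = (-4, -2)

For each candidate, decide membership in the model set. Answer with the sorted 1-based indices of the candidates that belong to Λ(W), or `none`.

λ' = (5−√29)/2 ≈ -0.1926.
candidate 1: (m,n)=(-1,-10) → π∥ = -1-10·λ ≈ -52.9258, π⊥ = -1-10·λ' ≈ 0.9258 ∉ [0.5, 0.9) ⇒ out
candidate 2: (m,n)=(0,0) → π∥ = 0+0·λ ≈ 0.0000, π⊥ = 0+0·λ' ≈ 0.0000 ∉ [0.5, 0.9) ⇒ out
candidate 3: (m,n)=(-1,-9) → π∥ = -1-9·λ ≈ -47.7332, π⊥ = -1-9·λ' ≈ 0.7332 ∈ [0.5, 0.9) ⇒ IN Λ
candidate 4: (m,n)=(-4,-2) → π∥ = -4-2·λ ≈ -14.3852, π⊥ = -4-2·λ' ≈ -3.6148 ∉ [0.5, 0.9) ⇒ out

3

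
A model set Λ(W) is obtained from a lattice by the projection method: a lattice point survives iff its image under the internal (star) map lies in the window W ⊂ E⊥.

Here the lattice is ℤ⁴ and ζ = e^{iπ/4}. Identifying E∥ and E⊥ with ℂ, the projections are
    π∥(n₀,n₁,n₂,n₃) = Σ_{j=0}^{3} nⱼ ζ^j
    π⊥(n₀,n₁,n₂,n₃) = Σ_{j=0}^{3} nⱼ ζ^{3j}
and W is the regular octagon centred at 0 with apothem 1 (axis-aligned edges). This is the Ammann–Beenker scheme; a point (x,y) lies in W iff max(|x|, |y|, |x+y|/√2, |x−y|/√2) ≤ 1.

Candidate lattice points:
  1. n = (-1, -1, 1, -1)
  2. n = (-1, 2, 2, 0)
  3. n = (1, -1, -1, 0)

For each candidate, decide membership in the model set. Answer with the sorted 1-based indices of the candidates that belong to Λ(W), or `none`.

none

Internal map: ζ^{3j} for j=0..3 gives (1,0), (−√2/2,√2/2), (0,−1), (√2/2,√2/2).
candidate 1: n = (-1, -1, 1, -1) → π⊥ ≈ (-1.00000, -2.41421); max(|x|,|y|,|x±y|/√2) = 2.41421 > 1 ⇒ ∉ W
candidate 2: n = (-1, 2, 2, 0) → π⊥ ≈ (-2.41421, -0.58579); max(|x|,|y|,|x±y|/√2) = 2.41421 > 1 ⇒ ∉ W
candidate 3: n = (1, -1, -1, 0) → π⊥ ≈ (+1.70711, +0.29289); max(|x|,|y|,|x±y|/√2) = 1.70711 > 1 ⇒ ∉ W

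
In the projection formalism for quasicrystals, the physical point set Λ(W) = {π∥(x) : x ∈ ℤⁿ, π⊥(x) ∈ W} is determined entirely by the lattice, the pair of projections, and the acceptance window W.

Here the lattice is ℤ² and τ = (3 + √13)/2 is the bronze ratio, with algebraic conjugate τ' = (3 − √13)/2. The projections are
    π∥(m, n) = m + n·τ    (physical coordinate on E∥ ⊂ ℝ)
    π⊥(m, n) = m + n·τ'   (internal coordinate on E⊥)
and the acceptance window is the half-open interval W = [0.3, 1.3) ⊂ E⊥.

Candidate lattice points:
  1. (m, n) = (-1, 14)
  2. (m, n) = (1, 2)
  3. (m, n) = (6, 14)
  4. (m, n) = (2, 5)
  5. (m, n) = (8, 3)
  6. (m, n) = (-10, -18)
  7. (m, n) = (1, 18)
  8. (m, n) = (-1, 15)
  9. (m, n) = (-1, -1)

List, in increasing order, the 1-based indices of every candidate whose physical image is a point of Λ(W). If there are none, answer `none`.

τ' = (3−√13)/2 ≈ -0.30278.
[1] lift (-1,14): star map gives -5.23886; window check 0.3 ≤ -5.23886 < 1.3 is false → out
[2] lift (1,2): star map gives 0.39445; window check 0.3 ≤ 0.39445 < 1.3 is true → IN Λ
[3] lift (6,14): star map gives 1.76114; window check 0.3 ≤ 1.76114 < 1.3 is false → out
[4] lift (2,5): star map gives 0.48612; window check 0.3 ≤ 0.48612 < 1.3 is true → IN Λ
[5] lift (8,3): star map gives 7.09167; window check 0.3 ≤ 7.09167 < 1.3 is false → out
[6] lift (-10,-18): star map gives -4.55004; window check 0.3 ≤ -4.55004 < 1.3 is false → out
[7] lift (1,18): star map gives -4.44996; window check 0.3 ≤ -4.44996 < 1.3 is false → out
[8] lift (-1,15): star map gives -5.54163; window check 0.3 ≤ -5.54163 < 1.3 is false → out
[9] lift (-1,-1): star map gives -0.69722; window check 0.3 ≤ -0.69722 < 1.3 is false → out

2, 4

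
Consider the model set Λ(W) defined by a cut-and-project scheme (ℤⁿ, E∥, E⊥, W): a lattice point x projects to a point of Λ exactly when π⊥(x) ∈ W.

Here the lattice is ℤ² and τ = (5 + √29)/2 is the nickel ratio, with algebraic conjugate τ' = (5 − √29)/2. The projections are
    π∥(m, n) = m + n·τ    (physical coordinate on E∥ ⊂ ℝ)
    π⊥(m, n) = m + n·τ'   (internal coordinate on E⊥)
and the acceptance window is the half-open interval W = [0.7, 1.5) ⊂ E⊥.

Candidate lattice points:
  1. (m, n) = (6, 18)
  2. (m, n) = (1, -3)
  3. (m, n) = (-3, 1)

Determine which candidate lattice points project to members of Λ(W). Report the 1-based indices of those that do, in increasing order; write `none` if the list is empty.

Numerically τ ≈ 5.192582 and τ' = −1/τ ≈ -0.192582.
candidate 1: (m,n)=(6,18) → π∥ = 6+18·τ ≈ 99.466483, π⊥ = 6+18·τ' ≈ 2.533517 ∉ [0.7, 1.5) ⇒ out
candidate 2: (m,n)=(1,-3) → π∥ = 1-3·τ ≈ -14.577747, π⊥ = 1-3·τ' ≈ 1.577747 ∉ [0.7, 1.5) ⇒ out
candidate 3: (m,n)=(-3,1) → π∥ = -3+1·τ ≈ 2.192582, π⊥ = -3+1·τ' ≈ -3.192582 ∉ [0.7, 1.5) ⇒ out

none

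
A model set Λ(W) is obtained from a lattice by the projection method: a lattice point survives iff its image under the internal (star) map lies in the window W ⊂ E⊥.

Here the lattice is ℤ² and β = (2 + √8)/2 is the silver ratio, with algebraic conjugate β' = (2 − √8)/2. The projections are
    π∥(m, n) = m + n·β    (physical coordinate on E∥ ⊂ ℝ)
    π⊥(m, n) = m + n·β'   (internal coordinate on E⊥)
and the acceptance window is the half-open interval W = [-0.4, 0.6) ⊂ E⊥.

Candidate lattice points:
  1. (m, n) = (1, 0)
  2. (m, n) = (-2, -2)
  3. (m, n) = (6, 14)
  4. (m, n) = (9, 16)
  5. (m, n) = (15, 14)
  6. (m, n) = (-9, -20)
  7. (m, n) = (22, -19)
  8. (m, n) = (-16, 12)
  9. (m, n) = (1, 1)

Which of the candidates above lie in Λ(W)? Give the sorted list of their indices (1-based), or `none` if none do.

3, 9

Numerically β ≈ 2.414214 and β' = −1/β ≈ -0.414214.
candidate 1: (m,n)=(1,0) → π∥ = 1+0·β ≈ 1.000000, π⊥ = 1+0·β' ≈ 1.000000 ∉ [-0.4, 0.6) ⇒ out
candidate 2: (m,n)=(-2,-2) → π∥ = -2-2·β ≈ -6.828427, π⊥ = -2-2·β' ≈ -1.171573 ∉ [-0.4, 0.6) ⇒ out
candidate 3: (m,n)=(6,14) → π∥ = 6+14·β ≈ 39.798990, π⊥ = 6+14·β' ≈ 0.201010 ∈ [-0.4, 0.6) ⇒ IN Λ
candidate 4: (m,n)=(9,16) → π∥ = 9+16·β ≈ 47.627417, π⊥ = 9+16·β' ≈ 2.372583 ∉ [-0.4, 0.6) ⇒ out
candidate 5: (m,n)=(15,14) → π∥ = 15+14·β ≈ 48.798990, π⊥ = 15+14·β' ≈ 9.201010 ∉ [-0.4, 0.6) ⇒ out
candidate 6: (m,n)=(-9,-20) → π∥ = -9-20·β ≈ -57.284271, π⊥ = -9-20·β' ≈ -0.715729 ∉ [-0.4, 0.6) ⇒ out
candidate 7: (m,n)=(22,-19) → π∥ = 22-19·β ≈ -23.870058, π⊥ = 22-19·β' ≈ 29.870058 ∉ [-0.4, 0.6) ⇒ out
candidate 8: (m,n)=(-16,12) → π∥ = -16+12·β ≈ 12.970563, π⊥ = -16+12·β' ≈ -20.970563 ∉ [-0.4, 0.6) ⇒ out
candidate 9: (m,n)=(1,1) → π∥ = 1+1·β ≈ 3.414214, π⊥ = 1+1·β' ≈ 0.585786 ∈ [-0.4, 0.6) ⇒ IN Λ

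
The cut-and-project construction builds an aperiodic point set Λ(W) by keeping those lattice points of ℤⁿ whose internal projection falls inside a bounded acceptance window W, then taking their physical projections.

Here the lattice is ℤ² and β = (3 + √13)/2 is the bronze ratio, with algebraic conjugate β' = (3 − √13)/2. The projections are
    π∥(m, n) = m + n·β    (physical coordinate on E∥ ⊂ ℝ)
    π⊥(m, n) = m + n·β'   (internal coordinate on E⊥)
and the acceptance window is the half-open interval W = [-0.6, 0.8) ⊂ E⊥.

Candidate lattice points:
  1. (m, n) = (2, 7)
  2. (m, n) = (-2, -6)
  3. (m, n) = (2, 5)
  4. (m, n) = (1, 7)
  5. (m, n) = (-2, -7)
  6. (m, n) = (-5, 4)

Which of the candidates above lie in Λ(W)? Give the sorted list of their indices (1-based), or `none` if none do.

1, 2, 3, 5

Numerically β ≈ 3.302776 and β' = −1/β ≈ -0.302776.
[1] lift (2,7): star map gives -0.119429; window check -0.6 ≤ -0.119429 < 0.8 is true → IN Λ
[2] lift (-2,-6): star map gives -0.183346; window check -0.6 ≤ -0.183346 < 0.8 is true → IN Λ
[3] lift (2,5): star map gives 0.486122; window check -0.6 ≤ 0.486122 < 0.8 is true → IN Λ
[4] lift (1,7): star map gives -1.119429; window check -0.6 ≤ -1.119429 < 0.8 is false → out
[5] lift (-2,-7): star map gives 0.119429; window check -0.6 ≤ 0.119429 < 0.8 is true → IN Λ
[6] lift (-5,4): star map gives -6.211103; window check -0.6 ≤ -6.211103 < 0.8 is false → out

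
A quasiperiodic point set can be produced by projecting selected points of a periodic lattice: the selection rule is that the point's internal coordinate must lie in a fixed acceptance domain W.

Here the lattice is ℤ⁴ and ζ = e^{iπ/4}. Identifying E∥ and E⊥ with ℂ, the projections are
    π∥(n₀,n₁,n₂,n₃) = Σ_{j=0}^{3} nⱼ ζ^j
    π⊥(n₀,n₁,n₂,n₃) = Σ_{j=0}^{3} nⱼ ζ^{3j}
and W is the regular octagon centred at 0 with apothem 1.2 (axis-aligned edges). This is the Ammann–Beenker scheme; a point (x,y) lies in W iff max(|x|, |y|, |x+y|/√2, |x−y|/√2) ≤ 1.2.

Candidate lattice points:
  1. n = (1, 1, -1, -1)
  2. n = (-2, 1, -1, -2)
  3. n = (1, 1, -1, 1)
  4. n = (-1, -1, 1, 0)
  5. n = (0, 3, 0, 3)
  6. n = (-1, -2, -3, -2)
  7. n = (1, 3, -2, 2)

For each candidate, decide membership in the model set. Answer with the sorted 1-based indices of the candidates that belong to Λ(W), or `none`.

Internal map: ζ^{3j} for j=0..3 gives (1,0), (−√2/2,√2/2), (0,−1), (√2/2,√2/2).
candidate 1: n = (1, 1, -1, -1) → π⊥ ≈ (-0.4142, +1.0000); max(|x|,|y|,|x±y|/√2) = 1.0000 ≤ 1.2 ⇒ ∈ W
candidate 2: n = (-2, 1, -1, -2) → π⊥ ≈ (-4.1213, +0.2929); max(|x|,|y|,|x±y|/√2) = 4.1213 > 1.2 ⇒ ∉ W
candidate 3: n = (1, 1, -1, 1) → π⊥ ≈ (+1.0000, +2.4142); max(|x|,|y|,|x±y|/√2) = 2.4142 > 1.2 ⇒ ∉ W
candidate 4: n = (-1, -1, 1, 0) → π⊥ ≈ (-0.2929, -1.7071); max(|x|,|y|,|x±y|/√2) = 1.7071 > 1.2 ⇒ ∉ W
candidate 5: n = (0, 3, 0, 3) → π⊥ ≈ (+0.0000, +4.2426); max(|x|,|y|,|x±y|/√2) = 4.2426 > 1.2 ⇒ ∉ W
candidate 6: n = (-1, -2, -3, -2) → π⊥ ≈ (-1.0000, +0.1716); max(|x|,|y|,|x±y|/√2) = 1.0000 ≤ 1.2 ⇒ ∈ W
candidate 7: n = (1, 3, -2, 2) → π⊥ ≈ (+0.2929, +5.5355); max(|x|,|y|,|x±y|/√2) = 5.5355 > 1.2 ⇒ ∉ W

1, 6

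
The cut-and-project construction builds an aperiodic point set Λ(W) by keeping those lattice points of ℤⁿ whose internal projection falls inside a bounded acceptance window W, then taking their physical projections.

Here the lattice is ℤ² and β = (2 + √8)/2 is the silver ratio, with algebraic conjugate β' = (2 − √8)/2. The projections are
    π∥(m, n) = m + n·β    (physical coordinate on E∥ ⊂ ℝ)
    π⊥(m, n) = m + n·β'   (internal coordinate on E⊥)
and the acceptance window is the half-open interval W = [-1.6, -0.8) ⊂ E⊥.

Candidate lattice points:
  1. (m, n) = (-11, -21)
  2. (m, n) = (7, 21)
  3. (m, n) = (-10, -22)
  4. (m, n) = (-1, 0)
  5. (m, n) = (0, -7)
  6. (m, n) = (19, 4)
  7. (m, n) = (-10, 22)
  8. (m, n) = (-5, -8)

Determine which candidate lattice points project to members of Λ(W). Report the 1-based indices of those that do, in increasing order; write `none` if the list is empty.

Compute β' = (2−√8)/2 = -0.4142, so π⊥(m,n) = m -0.4142·n.
candidate 1: (m,n)=(-11,-21) → π∥ = -11-21·β ≈ -61.6985, π⊥ = -11-21·β' ≈ -2.3015 ∉ [-1.6, -0.8) ⇒ out
candidate 2: (m,n)=(7,21) → π∥ = 7+21·β ≈ 57.6985, π⊥ = 7+21·β' ≈ -1.6985 ∉ [-1.6, -0.8) ⇒ out
candidate 3: (m,n)=(-10,-22) → π∥ = -10-22·β ≈ -63.1127, π⊥ = -10-22·β' ≈ -0.8873 ∈ [-1.6, -0.8) ⇒ IN Λ
candidate 4: (m,n)=(-1,0) → π∥ = -1+0·β ≈ -1.0000, π⊥ = -1+0·β' ≈ -1.0000 ∈ [-1.6, -0.8) ⇒ IN Λ
candidate 5: (m,n)=(0,-7) → π∥ = 0-7·β ≈ -16.8995, π⊥ = 0-7·β' ≈ 2.8995 ∉ [-1.6, -0.8) ⇒ out
candidate 6: (m,n)=(19,4) → π∥ = 19+4·β ≈ 28.6569, π⊥ = 19+4·β' ≈ 17.3431 ∉ [-1.6, -0.8) ⇒ out
candidate 7: (m,n)=(-10,22) → π∥ = -10+22·β ≈ 43.1127, π⊥ = -10+22·β' ≈ -19.1127 ∉ [-1.6, -0.8) ⇒ out
candidate 8: (m,n)=(-5,-8) → π∥ = -5-8·β ≈ -24.3137, π⊥ = -5-8·β' ≈ -1.6863 ∉ [-1.6, -0.8) ⇒ out

3, 4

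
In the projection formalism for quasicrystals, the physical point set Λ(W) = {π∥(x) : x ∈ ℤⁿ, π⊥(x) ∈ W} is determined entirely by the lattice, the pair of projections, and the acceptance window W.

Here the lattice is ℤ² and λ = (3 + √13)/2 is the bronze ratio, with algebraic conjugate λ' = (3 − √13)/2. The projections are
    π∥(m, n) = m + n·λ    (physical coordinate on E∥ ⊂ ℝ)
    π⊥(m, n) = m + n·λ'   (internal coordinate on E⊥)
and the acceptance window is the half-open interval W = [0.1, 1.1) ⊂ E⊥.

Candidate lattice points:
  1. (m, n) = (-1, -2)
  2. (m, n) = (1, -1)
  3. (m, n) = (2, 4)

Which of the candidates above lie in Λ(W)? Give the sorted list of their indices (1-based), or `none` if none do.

3

Numerically λ ≈ 3.302776 and λ' = −1/λ ≈ -0.302776.
candidate 1: (m,n)=(-1,-2) → π∥ = -1-2·λ ≈ -7.605551, π⊥ = -1-2·λ' ≈ -0.394449 ∉ [0.1, 1.1) ⇒ out
candidate 2: (m,n)=(1,-1) → π∥ = 1-1·λ ≈ -2.302776, π⊥ = 1-1·λ' ≈ 1.302776 ∉ [0.1, 1.1) ⇒ out
candidate 3: (m,n)=(2,4) → π∥ = 2+4·λ ≈ 15.211103, π⊥ = 2+4·λ' ≈ 0.788897 ∈ [0.1, 1.1) ⇒ IN Λ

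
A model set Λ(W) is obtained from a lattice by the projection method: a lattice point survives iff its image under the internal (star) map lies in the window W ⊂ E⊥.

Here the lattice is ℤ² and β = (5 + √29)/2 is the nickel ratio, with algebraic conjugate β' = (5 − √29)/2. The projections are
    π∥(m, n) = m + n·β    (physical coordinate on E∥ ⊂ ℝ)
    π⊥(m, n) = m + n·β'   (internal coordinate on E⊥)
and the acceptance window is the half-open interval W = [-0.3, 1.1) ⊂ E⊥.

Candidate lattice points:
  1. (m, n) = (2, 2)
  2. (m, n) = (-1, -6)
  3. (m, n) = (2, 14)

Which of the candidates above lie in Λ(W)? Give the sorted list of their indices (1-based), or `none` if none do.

2

β' = (5−√29)/2 ≈ -0.19258.
[1] lift (2,2): star map gives 1.61484; window check -0.3 ≤ 1.61484 < 1.1 is false → out
[2] lift (-1,-6): star map gives 0.15549; window check -0.3 ≤ 0.15549 < 1.1 is true → IN Λ
[3] lift (2,14): star map gives -0.69615; window check -0.3 ≤ -0.69615 < 1.1 is false → out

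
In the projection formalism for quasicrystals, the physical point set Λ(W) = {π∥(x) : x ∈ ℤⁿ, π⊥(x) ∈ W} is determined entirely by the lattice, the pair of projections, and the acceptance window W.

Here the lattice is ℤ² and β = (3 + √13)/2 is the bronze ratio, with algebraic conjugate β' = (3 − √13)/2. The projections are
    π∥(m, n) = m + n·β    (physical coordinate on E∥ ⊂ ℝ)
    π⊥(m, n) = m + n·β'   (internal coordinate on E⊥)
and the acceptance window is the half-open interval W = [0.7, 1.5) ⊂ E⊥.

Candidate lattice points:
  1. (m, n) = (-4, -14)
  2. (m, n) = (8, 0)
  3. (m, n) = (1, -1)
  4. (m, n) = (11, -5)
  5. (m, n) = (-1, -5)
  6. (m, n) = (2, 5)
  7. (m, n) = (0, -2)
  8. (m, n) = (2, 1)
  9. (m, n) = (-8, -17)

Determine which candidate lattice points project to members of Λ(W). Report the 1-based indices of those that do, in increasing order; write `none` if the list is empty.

Compute β' = (3−√13)/2 = -0.30278, so π⊥(m,n) = m -0.30278·n.
#1 (-4,-14): internal coord -4 + (-14)·β' = +0.23886; +0.23886 ∉ [0.7, 1.5) → out
#2 (8,0): internal coord 8 + (0)·β' = +8.00000; +8.00000 ∉ [0.7, 1.5) → out
#3 (1,-1): internal coord 1 + (-1)·β' = +1.30278; +1.30278 ∈ [0.7, 1.5) → IN Λ
#4 (11,-5): internal coord 11 + (-5)·β' = +12.51388; +12.51388 ∉ [0.7, 1.5) → out
#5 (-1,-5): internal coord -1 + (-5)·β' = +0.51388; +0.51388 ∉ [0.7, 1.5) → out
#6 (2,5): internal coord 2 + (5)·β' = +0.48612; +0.48612 ∉ [0.7, 1.5) → out
#7 (0,-2): internal coord 0 + (-2)·β' = +0.60555; +0.60555 ∉ [0.7, 1.5) → out
#8 (2,1): internal coord 2 + (1)·β' = +1.69722; +1.69722 ∉ [0.7, 1.5) → out
#9 (-8,-17): internal coord -8 + (-17)·β' = -2.85281; -2.85281 ∉ [0.7, 1.5) → out

3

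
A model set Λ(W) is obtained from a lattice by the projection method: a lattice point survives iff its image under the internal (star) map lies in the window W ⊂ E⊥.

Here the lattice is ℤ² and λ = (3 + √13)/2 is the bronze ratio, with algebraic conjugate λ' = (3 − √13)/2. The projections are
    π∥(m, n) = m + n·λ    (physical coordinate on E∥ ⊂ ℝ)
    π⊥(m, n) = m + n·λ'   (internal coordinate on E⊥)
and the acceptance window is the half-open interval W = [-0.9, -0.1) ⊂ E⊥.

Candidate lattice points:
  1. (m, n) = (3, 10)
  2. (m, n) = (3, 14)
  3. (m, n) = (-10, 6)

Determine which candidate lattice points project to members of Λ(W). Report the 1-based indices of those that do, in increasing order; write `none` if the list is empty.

none

Numerically λ ≈ 3.3028 and λ' = −1/λ ≈ -0.3028.
[1] lift (3,10): star map gives -0.0278; window check -0.9 ≤ -0.0278 < -0.1 is false → out
[2] lift (3,14): star map gives -1.2389; window check -0.9 ≤ -1.2389 < -0.1 is false → out
[3] lift (-10,6): star map gives -11.8167; window check -0.9 ≤ -11.8167 < -0.1 is false → out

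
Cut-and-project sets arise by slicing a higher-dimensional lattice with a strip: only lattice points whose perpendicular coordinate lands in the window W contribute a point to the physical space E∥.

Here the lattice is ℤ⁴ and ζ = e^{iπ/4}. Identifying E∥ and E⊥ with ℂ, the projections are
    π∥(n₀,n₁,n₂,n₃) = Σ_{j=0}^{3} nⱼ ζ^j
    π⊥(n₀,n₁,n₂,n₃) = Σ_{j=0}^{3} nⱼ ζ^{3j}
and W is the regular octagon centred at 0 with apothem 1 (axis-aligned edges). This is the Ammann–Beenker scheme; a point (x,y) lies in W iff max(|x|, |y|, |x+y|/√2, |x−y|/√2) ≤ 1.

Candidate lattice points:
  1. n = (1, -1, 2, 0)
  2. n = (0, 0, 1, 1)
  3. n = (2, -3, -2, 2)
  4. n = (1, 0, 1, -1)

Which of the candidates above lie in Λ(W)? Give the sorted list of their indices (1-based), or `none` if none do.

2

Internal map: ζ^{3j} for j=0..3 gives (1,0), (−√2/2,√2/2), (0,−1), (√2/2,√2/2).
#1 (1, -1, 2, 0): internal (1.70711, -2.70711); octagon support 3.12132 vs apothem 1 → ∉ W
#2 (0, 0, 1, 1): internal (0.70711, -0.29289); octagon support 0.70711 vs apothem 1 → ∈ W
#3 (2, -3, -2, 2): internal (5.53553, 1.29289); octagon support 5.53553 vs apothem 1 → ∉ W
#4 (1, 0, 1, -1): internal (0.29289, -1.70711); octagon support 1.70711 vs apothem 1 → ∉ W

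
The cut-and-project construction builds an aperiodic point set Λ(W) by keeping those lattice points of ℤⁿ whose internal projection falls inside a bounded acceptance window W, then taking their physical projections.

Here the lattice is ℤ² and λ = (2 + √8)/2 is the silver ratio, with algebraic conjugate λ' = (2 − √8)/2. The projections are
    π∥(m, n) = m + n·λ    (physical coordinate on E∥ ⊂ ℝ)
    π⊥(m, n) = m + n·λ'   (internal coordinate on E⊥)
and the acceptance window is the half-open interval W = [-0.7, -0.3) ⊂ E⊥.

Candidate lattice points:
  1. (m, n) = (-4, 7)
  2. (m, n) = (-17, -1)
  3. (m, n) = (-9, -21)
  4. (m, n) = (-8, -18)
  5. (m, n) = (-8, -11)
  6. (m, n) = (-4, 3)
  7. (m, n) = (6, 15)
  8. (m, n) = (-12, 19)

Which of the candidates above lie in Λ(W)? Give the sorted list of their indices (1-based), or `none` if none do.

3, 4

Numerically λ ≈ 2.41421 and λ' = −1/λ ≈ -0.41421.
#1 (-4,7): internal coord -4 + (7)·λ' = -6.89949; -6.89949 ∉ [-0.7, -0.3) → out
#2 (-17,-1): internal coord -17 + (-1)·λ' = -16.58579; -16.58579 ∉ [-0.7, -0.3) → out
#3 (-9,-21): internal coord -9 + (-21)·λ' = -0.30152; -0.30152 ∈ [-0.7, -0.3) → IN Λ
#4 (-8,-18): internal coord -8 + (-18)·λ' = -0.54416; -0.54416 ∈ [-0.7, -0.3) → IN Λ
#5 (-8,-11): internal coord -8 + (-11)·λ' = -3.44365; -3.44365 ∉ [-0.7, -0.3) → out
#6 (-4,3): internal coord -4 + (3)·λ' = -5.24264; -5.24264 ∉ [-0.7, -0.3) → out
#7 (6,15): internal coord 6 + (15)·λ' = -0.21320; -0.21320 ∉ [-0.7, -0.3) → out
#8 (-12,19): internal coord -12 + (19)·λ' = -19.87006; -19.87006 ∉ [-0.7, -0.3) → out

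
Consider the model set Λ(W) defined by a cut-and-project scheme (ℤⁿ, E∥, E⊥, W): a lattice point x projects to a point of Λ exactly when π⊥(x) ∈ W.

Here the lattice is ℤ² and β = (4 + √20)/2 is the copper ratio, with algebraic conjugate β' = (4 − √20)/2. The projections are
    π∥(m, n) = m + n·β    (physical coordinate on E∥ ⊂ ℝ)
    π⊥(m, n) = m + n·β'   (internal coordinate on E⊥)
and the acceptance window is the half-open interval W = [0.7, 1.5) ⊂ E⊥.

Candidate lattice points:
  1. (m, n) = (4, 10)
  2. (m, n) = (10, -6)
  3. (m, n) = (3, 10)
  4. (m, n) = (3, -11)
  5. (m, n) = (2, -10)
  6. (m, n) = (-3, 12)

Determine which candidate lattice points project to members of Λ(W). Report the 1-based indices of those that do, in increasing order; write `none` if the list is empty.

none

β' = (4−√20)/2 ≈ -0.236068.
candidate 1: (m,n)=(4,10) → π∥ = 4+10·β ≈ 46.360680, π⊥ = 4+10·β' ≈ 1.639320 ∉ [0.7, 1.5) ⇒ out
candidate 2: (m,n)=(10,-6) → π∥ = 10-6·β ≈ -15.416408, π⊥ = 10-6·β' ≈ 11.416408 ∉ [0.7, 1.5) ⇒ out
candidate 3: (m,n)=(3,10) → π∥ = 3+10·β ≈ 45.360680, π⊥ = 3+10·β' ≈ 0.639320 ∉ [0.7, 1.5) ⇒ out
candidate 4: (m,n)=(3,-11) → π∥ = 3-11·β ≈ -43.596748, π⊥ = 3-11·β' ≈ 5.596748 ∉ [0.7, 1.5) ⇒ out
candidate 5: (m,n)=(2,-10) → π∥ = 2-10·β ≈ -40.360680, π⊥ = 2-10·β' ≈ 4.360680 ∉ [0.7, 1.5) ⇒ out
candidate 6: (m,n)=(-3,12) → π∥ = -3+12·β ≈ 47.832816, π⊥ = -3+12·β' ≈ -5.832816 ∉ [0.7, 1.5) ⇒ out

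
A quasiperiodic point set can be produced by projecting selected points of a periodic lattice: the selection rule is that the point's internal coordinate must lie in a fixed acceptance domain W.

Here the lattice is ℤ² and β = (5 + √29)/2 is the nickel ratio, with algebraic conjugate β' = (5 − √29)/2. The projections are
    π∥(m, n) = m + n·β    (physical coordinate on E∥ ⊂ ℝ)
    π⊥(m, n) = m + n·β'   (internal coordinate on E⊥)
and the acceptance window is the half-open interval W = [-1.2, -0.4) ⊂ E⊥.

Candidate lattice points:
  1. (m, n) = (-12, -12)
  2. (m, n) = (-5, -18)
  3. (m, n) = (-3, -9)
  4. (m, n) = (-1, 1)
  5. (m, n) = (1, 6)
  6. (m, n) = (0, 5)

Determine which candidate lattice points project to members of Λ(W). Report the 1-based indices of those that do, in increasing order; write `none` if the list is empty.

Numerically β ≈ 5.1926 and β' = −1/β ≈ -0.1926.
candidate 1: (m,n)=(-12,-12) → π∥ = -12-12·β ≈ -74.3110, π⊥ = -12-12·β' ≈ -9.6890 ∉ [-1.2, -0.4) ⇒ out
candidate 2: (m,n)=(-5,-18) → π∥ = -5-18·β ≈ -98.4665, π⊥ = -5-18·β' ≈ -1.5335 ∉ [-1.2, -0.4) ⇒ out
candidate 3: (m,n)=(-3,-9) → π∥ = -3-9·β ≈ -49.7332, π⊥ = -3-9·β' ≈ -1.2668 ∉ [-1.2, -0.4) ⇒ out
candidate 4: (m,n)=(-1,1) → π∥ = -1+1·β ≈ 4.1926, π⊥ = -1+1·β' ≈ -1.1926 ∈ [-1.2, -0.4) ⇒ IN Λ
candidate 5: (m,n)=(1,6) → π∥ = 1+6·β ≈ 32.1555, π⊥ = 1+6·β' ≈ -0.1555 ∉ [-1.2, -0.4) ⇒ out
candidate 6: (m,n)=(0,5) → π∥ = 0+5·β ≈ 25.9629, π⊥ = 0+5·β' ≈ -0.9629 ∈ [-1.2, -0.4) ⇒ IN Λ

4, 6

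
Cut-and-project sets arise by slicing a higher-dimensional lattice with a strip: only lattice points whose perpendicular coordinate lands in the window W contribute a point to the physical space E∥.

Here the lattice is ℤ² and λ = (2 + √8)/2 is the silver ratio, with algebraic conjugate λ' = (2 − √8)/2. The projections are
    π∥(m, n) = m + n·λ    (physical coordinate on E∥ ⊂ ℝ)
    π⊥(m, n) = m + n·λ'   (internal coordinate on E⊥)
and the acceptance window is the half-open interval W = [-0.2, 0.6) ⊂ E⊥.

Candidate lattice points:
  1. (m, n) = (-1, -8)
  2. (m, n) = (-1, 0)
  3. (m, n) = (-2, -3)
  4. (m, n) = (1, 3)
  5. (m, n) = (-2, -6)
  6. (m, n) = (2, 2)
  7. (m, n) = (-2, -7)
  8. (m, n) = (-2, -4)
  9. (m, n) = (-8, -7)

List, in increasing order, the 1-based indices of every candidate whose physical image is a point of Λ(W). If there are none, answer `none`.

Compute λ' = (2−√8)/2 = -0.414214, so π⊥(m,n) = m -0.414214·n.
candidate 1: (m,n)=(-1,-8) → π∥ = -1-8·λ ≈ -20.313708, π⊥ = -1-8·λ' ≈ 2.313708 ∉ [-0.2, 0.6) ⇒ out
candidate 2: (m,n)=(-1,0) → π∥ = -1+0·λ ≈ -1.000000, π⊥ = -1+0·λ' ≈ -1.000000 ∉ [-0.2, 0.6) ⇒ out
candidate 3: (m,n)=(-2,-3) → π∥ = -2-3·λ ≈ -9.242641, π⊥ = -2-3·λ' ≈ -0.757359 ∉ [-0.2, 0.6) ⇒ out
candidate 4: (m,n)=(1,3) → π∥ = 1+3·λ ≈ 8.242641, π⊥ = 1+3·λ' ≈ -0.242641 ∉ [-0.2, 0.6) ⇒ out
candidate 5: (m,n)=(-2,-6) → π∥ = -2-6·λ ≈ -16.485281, π⊥ = -2-6·λ' ≈ 0.485281 ∈ [-0.2, 0.6) ⇒ IN Λ
candidate 6: (m,n)=(2,2) → π∥ = 2+2·λ ≈ 6.828427, π⊥ = 2+2·λ' ≈ 1.171573 ∉ [-0.2, 0.6) ⇒ out
candidate 7: (m,n)=(-2,-7) → π∥ = -2-7·λ ≈ -18.899495, π⊥ = -2-7·λ' ≈ 0.899495 ∉ [-0.2, 0.6) ⇒ out
candidate 8: (m,n)=(-2,-4) → π∥ = -2-4·λ ≈ -11.656854, π⊥ = -2-4·λ' ≈ -0.343146 ∉ [-0.2, 0.6) ⇒ out
candidate 9: (m,n)=(-8,-7) → π∥ = -8-7·λ ≈ -24.899495, π⊥ = -8-7·λ' ≈ -5.100505 ∉ [-0.2, 0.6) ⇒ out

5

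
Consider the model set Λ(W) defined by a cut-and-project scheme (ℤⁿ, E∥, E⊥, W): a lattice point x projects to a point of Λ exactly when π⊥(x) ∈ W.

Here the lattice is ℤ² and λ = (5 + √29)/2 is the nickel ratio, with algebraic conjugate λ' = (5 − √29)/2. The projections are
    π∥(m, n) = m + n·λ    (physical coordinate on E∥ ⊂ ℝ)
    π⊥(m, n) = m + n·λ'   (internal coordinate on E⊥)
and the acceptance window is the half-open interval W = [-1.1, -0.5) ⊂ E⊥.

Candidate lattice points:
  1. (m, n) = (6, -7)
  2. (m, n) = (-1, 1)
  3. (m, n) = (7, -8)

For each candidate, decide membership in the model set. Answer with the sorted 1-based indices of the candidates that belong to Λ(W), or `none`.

Numerically λ ≈ 5.19258 and λ' = −1/λ ≈ -0.19258.
candidate 1: (m,n)=(6,-7) → π∥ = 6-7·λ ≈ -30.34808, π⊥ = 6-7·λ' ≈ 7.34808 ∉ [-1.1, -0.5) ⇒ out
candidate 2: (m,n)=(-1,1) → π∥ = -1+1·λ ≈ 4.19258, π⊥ = -1+1·λ' ≈ -1.19258 ∉ [-1.1, -0.5) ⇒ out
candidate 3: (m,n)=(7,-8) → π∥ = 7-8·λ ≈ -34.54066, π⊥ = 7-8·λ' ≈ 8.54066 ∉ [-1.1, -0.5) ⇒ out

none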